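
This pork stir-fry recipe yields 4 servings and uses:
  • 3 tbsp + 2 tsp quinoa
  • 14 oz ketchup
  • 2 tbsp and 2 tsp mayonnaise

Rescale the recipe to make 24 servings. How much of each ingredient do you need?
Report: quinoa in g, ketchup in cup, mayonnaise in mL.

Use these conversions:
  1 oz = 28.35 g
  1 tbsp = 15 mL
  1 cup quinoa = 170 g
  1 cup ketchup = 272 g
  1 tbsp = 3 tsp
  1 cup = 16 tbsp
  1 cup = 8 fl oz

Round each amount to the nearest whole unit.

quinoa: 234 g; ketchup: 9 cup; mayonnaise: 240 mL

Scaling factor: 24/4 = 6.
quinoa: (3 tbsp + 2 tsp = 11/3 tbsp) × 6 ÷ 16 tbsp/cup × 170 g/cup ≈ 234 g
ketchup: 14 oz × 6 × 28.35 g/oz ÷ 272 g/cup ≈ 9 cup
mayonnaise: (2 tbsp + 2 tsp = 8/3 tbsp) × 6 × 15 mL/tbsp = 240 mL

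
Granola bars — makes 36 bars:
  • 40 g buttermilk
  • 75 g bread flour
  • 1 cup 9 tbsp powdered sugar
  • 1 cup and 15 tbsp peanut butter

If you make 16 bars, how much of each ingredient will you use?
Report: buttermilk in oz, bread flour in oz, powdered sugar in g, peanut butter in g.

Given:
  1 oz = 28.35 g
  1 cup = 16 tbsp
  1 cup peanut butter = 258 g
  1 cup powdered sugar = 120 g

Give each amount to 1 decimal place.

Scaling factor: 16/36 = 4/9.
buttermilk: 40 g × 4/9 ÷ 28.35 g/oz ≈ 0.6 oz
bread flour: 75 g × 4/9 ÷ 28.35 g/oz ≈ 1.2 oz
powdered sugar: (1 cup + 9 tbsp = 1.5625 cup) × 4/9 × 120 g/cup ≈ 83.3 g
peanut butter: (1 cup + 15 tbsp = 1.9375 cup) × 4/9 × 258 g/cup ≈ 222.2 g

buttermilk: 0.6 oz; bread flour: 1.2 oz; powdered sugar: 83.3 g; peanut butter: 222.2 g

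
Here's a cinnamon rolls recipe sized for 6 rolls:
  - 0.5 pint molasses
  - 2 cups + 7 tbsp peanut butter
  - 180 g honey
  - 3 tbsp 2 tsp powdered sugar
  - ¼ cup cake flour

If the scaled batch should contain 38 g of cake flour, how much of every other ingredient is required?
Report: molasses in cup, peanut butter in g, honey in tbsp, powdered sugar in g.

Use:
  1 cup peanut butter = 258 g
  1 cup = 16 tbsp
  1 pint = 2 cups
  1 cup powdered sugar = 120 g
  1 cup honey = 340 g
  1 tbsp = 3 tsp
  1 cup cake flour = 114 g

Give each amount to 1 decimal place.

molasses: 1.3 cup; peanut butter: 838.5 g; honey: 11.3 tbsp; powdered sugar: 36.7 g

The original recipe has 28.5 g of cake flour, so the scaling factor is 38 ÷ 28.5 = 4/3.
molasses: 0.5 pint × 4/3 × 2 cup/pint ≈ 1.3 cup
peanut butter: (2 cup + 7 tbsp = 2.4375 cup) × 4/3 × 258 g/cup = 838.5 g
honey: 180 g × 4/3 ÷ 340 g/cup × 16 tbsp/cup ≈ 11.3 tbsp
powdered sugar: (3 tbsp + 2 tsp = 11/3 tbsp) × 4/3 ÷ 16 tbsp/cup × 120 g/cup ≈ 36.7 g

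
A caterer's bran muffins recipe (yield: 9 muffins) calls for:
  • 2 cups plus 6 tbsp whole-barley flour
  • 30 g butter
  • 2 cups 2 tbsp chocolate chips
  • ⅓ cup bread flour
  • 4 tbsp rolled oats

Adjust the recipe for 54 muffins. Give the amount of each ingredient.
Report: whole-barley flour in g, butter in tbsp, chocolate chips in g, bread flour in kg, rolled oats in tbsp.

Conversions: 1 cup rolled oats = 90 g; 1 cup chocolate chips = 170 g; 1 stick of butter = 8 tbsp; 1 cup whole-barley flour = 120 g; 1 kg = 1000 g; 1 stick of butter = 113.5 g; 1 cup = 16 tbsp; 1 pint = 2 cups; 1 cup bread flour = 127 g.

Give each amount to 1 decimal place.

whole-barley flour: 1710.0 g; butter: 12.7 tbsp; chocolate chips: 2167.5 g; bread flour: 0.3 kg; rolled oats: 24.0 tbsp

Scaling factor: 54/9 = 6.
whole-barley flour: (2 cup + 6 tbsp = 2.375 cup) × 6 × 120 g/cup = 1710.0 g
butter: 30 g × 6 ÷ 113.5 g/stick × 8 tbsp/stick ≈ 12.7 tbsp
chocolate chips: (2 cup + 2 tbsp = 2.125 cup) × 6 × 170 g/cup = 2167.5 g
bread flour: 1/3 cup × 6 × 127 g/cup ÷ 1000 g/kg ≈ 0.3 kg
rolled oats: 4 tbsp × 6 = 24.0 tbsp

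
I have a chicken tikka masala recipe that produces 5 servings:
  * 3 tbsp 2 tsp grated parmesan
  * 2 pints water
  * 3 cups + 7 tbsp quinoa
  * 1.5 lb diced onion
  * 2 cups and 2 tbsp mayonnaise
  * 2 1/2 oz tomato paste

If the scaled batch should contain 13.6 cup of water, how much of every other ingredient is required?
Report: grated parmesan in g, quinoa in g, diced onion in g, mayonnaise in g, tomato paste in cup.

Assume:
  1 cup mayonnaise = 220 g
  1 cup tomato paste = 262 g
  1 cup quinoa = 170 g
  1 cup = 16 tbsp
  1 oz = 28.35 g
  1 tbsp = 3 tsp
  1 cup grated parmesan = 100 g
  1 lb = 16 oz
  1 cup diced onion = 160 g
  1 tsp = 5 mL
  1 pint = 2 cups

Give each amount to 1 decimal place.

The original recipe has 4 cup of water, so the scaling factor is 13.6 ÷ 4 = 17/5 = 3.4.
grated parmesan: (3 tbsp + 2 tsp = 11/3 tbsp) × 17/5 ÷ 16 tbsp/cup × 100 g/cup ≈ 77.9 g
quinoa: (3 cup + 7 tbsp = 3.4375 cup) × 17/5 × 170 g/cup ≈ 1986.9 g
diced onion: 1.5 lb × 17/5 × 16 oz/lb × 28.35 g/oz ≈ 2313.4 g
mayonnaise: (2 cup + 2 tbsp = 2.125 cup) × 17/5 × 220 g/cup = 1589.5 g
tomato paste: 2.5 oz × 17/5 × 28.35 g/oz ÷ 262 g/cup ≈ 0.9 cup

grated parmesan: 77.9 g; quinoa: 1986.9 g; diced onion: 2313.4 g; mayonnaise: 1589.5 g; tomato paste: 0.9 cup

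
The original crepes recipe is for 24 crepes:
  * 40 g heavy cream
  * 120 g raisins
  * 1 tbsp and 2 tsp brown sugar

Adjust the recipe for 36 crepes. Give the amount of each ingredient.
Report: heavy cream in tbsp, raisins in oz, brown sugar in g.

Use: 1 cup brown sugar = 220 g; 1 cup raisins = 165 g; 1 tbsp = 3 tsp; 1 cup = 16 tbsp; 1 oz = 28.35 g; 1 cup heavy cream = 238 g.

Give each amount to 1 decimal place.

Scaling factor: 36/24 = 3/2 = 1.5.
heavy cream: 40 g × 3/2 ÷ 238 g/cup × 16 tbsp/cup ≈ 4.0 tbsp
raisins: 120 g × 3/2 ÷ 28.35 g/oz ≈ 6.3 oz
brown sugar: (1 tbsp + 2 tsp = 5/3 tbsp) × 3/2 ÷ 16 tbsp/cup × 220 g/cup ≈ 34.4 g

heavy cream: 4.0 tbsp; raisins: 6.3 oz; brown sugar: 34.4 g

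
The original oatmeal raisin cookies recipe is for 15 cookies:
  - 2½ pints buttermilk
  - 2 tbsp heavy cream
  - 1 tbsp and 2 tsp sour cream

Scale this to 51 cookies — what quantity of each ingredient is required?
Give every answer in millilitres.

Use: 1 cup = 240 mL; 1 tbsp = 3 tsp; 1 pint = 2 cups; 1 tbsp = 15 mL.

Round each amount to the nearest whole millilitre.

Scaling factor: 51/15 = 17/5 = 3.4.
buttermilk: 2.5 pint × 17/5 × 2 cup/pint × 240 mL/cup = 4080 mL
heavy cream: 2 tbsp × 17/5 × 15 mL/tbsp = 102 mL
sour cream: (1 tbsp + 2 tsp = 5/3 tbsp) × 17/5 × 15 mL/tbsp = 85 mL

buttermilk: 4080 mL; heavy cream: 102 mL; sour cream: 85 mL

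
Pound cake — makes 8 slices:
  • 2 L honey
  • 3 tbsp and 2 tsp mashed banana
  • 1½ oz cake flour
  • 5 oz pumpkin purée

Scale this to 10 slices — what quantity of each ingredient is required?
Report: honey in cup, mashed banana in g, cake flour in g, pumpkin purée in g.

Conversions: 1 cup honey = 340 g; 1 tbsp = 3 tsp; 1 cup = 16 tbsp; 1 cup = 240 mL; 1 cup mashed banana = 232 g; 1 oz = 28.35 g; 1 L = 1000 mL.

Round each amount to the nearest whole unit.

Scaling factor: 10/8 = 5/4 = 1.25.
honey: 2 L × 5/4 × 1000 mL/L ÷ 240 mL/cup ≈ 10 cup
mashed banana: (3 tbsp + 2 tsp = 11/3 tbsp) × 5/4 ÷ 16 tbsp/cup × 232 g/cup ≈ 66 g
cake flour: 1.5 oz × 5/4 × 28.35 g/oz ≈ 53 g
pumpkin purée: 5 oz × 5/4 × 28.35 g/oz ≈ 177 g

honey: 10 cup; mashed banana: 66 g; cake flour: 53 g; pumpkin purée: 177 g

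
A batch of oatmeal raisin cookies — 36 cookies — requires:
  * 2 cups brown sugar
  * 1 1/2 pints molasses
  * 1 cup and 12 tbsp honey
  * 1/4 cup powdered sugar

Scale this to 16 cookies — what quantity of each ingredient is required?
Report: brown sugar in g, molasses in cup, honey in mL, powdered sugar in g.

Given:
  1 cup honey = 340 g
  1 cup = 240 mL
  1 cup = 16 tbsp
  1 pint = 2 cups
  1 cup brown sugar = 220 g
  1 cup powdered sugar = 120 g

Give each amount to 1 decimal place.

brown sugar: 195.6 g; molasses: 1.3 cup; honey: 186.7 mL; powdered sugar: 13.3 g

Scaling factor: 16/36 = 4/9.
brown sugar: 2 cup × 4/9 × 220 g/cup ≈ 195.6 g
molasses: 1.5 pint × 4/9 × 2 cup/pint ≈ 1.3 cup
honey: (1 cup + 12 tbsp = 1.75 cup) × 4/9 × 240 mL/cup ≈ 186.7 mL
powdered sugar: 0.25 cup × 4/9 × 120 g/cup ≈ 13.3 g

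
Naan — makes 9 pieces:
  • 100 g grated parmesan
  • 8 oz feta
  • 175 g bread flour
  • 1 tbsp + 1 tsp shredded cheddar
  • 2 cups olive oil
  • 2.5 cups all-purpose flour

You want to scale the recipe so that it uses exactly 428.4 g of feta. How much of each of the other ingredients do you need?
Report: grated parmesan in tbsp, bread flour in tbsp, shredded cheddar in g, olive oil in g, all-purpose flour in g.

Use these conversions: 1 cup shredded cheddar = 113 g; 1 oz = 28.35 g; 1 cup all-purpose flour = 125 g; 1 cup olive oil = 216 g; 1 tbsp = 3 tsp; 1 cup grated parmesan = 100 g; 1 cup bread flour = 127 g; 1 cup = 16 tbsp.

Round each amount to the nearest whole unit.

grated parmesan: 30 tbsp; bread flour: 42 tbsp; shredded cheddar: 18 g; olive oil: 816 g; all-purpose flour: 590 g

The original recipe has 226.8 g of feta, so the scaling factor is 428.4 ÷ 226.8 = 17/9.
grated parmesan: 100 g × 17/9 ÷ 100 g/cup × 16 tbsp/cup ≈ 30 tbsp
bread flour: 175 g × 17/9 ÷ 127 g/cup × 16 tbsp/cup ≈ 42 tbsp
shredded cheddar: (1 tbsp + 1 tsp = 4/3 tbsp) × 17/9 ÷ 16 tbsp/cup × 113 g/cup ≈ 18 g
olive oil: 2 cup × 17/9 × 216 g/cup = 816 g
all-purpose flour: 2.5 cup × 17/9 × 125 g/cup ≈ 590 g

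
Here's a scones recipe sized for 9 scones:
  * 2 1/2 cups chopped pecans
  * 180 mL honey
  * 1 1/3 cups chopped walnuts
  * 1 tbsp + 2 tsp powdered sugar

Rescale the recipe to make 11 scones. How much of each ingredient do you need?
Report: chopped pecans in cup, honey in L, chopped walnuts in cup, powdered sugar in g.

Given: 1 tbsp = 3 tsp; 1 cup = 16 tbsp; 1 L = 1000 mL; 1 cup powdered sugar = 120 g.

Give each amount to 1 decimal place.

Scaling factor: 11/9.
chopped pecans: 2.5 cup × 11/9 ≈ 3.1 cup
honey: 180 mL × 11/9 ÷ 1000 mL/L ≈ 0.2 L
chopped walnuts: 4/3 cup × 11/9 ≈ 1.6 cup
powdered sugar: (1 tbsp + 2 tsp = 5/3 tbsp) × 11/9 ÷ 16 tbsp/cup × 120 g/cup ≈ 15.3 g

chopped pecans: 3.1 cup; honey: 0.2 L; chopped walnuts: 1.6 cup; powdered sugar: 15.3 g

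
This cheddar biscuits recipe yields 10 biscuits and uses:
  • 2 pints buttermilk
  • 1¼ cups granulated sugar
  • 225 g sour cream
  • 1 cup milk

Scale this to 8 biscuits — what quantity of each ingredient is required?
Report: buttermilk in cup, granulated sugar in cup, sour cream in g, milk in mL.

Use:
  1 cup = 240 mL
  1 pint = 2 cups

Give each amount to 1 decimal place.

buttermilk: 3.2 cup; granulated sugar: 1.0 cup; sour cream: 180.0 g; milk: 192.0 mL

Scaling factor: 8/10 = 4/5 = 0.8.
buttermilk: 2 pint × 4/5 × 2 cup/pint = 3.2 cup
granulated sugar: 1.25 cup × 4/5 = 1.0 cup
sour cream: 225 g × 4/5 = 180.0 g
milk: 1 cup × 4/5 × 240 mL/cup = 192.0 mL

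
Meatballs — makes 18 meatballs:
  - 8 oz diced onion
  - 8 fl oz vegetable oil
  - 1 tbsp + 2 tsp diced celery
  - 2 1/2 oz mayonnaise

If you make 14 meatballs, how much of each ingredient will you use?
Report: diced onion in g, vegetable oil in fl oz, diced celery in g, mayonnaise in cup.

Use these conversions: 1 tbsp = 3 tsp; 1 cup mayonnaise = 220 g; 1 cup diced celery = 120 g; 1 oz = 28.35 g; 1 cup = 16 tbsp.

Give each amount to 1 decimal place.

diced onion: 176.4 g; vegetable oil: 6.2 fl oz; diced celery: 9.7 g; mayonnaise: 0.3 cup

Scaling factor: 14/18 = 7/9.
diced onion: 8 oz × 7/9 × 28.35 g/oz = 176.4 g
vegetable oil: 8 fl oz × 7/9 ≈ 6.2 fl oz
diced celery: (1 tbsp + 2 tsp = 5/3 tbsp) × 7/9 ÷ 16 tbsp/cup × 120 g/cup ≈ 9.7 g
mayonnaise: 2.5 oz × 7/9 × 28.35 g/oz ÷ 220 g/cup ≈ 0.3 cup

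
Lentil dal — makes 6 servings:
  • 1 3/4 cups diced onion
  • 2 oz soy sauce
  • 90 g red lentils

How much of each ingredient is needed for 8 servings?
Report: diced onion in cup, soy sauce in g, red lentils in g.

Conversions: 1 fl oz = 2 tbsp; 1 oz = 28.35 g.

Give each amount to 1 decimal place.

Scaling factor: 8/6 = 4/3.
diced onion: 1.75 cup × 4/3 ≈ 2.3 cup
soy sauce: 2 oz × 4/3 × 28.35 g/oz = 75.6 g
red lentils: 90 g × 4/3 = 120.0 g

diced onion: 2.3 cup; soy sauce: 75.6 g; red lentils: 120.0 g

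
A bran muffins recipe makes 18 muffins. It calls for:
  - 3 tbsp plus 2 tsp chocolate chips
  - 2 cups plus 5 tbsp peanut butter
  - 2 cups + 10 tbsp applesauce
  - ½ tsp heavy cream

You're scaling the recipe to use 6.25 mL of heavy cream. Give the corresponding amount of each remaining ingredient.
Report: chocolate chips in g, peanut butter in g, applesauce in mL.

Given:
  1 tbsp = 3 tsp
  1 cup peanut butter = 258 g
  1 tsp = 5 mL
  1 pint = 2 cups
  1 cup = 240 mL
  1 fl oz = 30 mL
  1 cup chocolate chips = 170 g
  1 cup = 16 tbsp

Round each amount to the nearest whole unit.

chocolate chips: 97 g; peanut butter: 1492 g; applesauce: 1575 mL

The original recipe has 2.5 mL of heavy cream, so the scaling factor is 6.25 ÷ 2.5 = 5/2 = 2.5.
chocolate chips: (3 tbsp + 2 tsp = 11/3 tbsp) × 5/2 ÷ 16 tbsp/cup × 170 g/cup ≈ 97 g
peanut butter: (2 cup + 5 tbsp = 2.3125 cup) × 5/2 × 258 g/cup ≈ 1492 g
applesauce: (2 cup + 10 tbsp = 2.625 cup) × 5/2 × 240 mL/cup = 1575 mL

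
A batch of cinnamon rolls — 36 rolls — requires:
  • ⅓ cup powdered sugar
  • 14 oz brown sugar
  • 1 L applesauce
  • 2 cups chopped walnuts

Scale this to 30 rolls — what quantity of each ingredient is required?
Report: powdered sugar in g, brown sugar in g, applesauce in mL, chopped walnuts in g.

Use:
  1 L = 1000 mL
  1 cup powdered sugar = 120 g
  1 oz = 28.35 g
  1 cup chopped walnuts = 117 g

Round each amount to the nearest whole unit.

Scaling factor: 30/36 = 5/6.
powdered sugar: 1/3 cup × 5/6 × 120 g/cup ≈ 33 g
brown sugar: 14 oz × 5/6 × 28.35 g/oz ≈ 331 g
applesauce: 1 L × 5/6 × 1000 mL/L ≈ 833 mL
chopped walnuts: 2 cup × 5/6 × 117 g/cup = 195 g

powdered sugar: 33 g; brown sugar: 331 g; applesauce: 833 mL; chopped walnuts: 195 g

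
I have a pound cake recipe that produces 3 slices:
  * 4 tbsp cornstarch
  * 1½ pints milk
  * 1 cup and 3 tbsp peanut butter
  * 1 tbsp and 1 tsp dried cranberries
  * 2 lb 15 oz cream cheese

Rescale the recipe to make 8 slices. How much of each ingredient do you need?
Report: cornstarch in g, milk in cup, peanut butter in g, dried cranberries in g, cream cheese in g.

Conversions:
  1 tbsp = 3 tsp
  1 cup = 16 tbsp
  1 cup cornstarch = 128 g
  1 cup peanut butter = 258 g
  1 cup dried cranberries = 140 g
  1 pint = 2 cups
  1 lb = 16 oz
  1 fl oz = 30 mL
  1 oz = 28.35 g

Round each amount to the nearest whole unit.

cornstarch: 85 g; milk: 8 cup; peanut butter: 817 g; dried cranberries: 31 g; cream cheese: 3553 g

Scaling factor: 8/3.
cornstarch: 4 tbsp × 8/3 ÷ 16 tbsp/cup × 128 g/cup ≈ 85 g
milk: 1.5 pint × 8/3 × 2 cup/pint = 8 cup
peanut butter: (1 cup + 3 tbsp = 1.1875 cup) × 8/3 × 258 g/cup = 817 g
dried cranberries: (1 tbsp + 1 tsp = 4/3 tbsp) × 8/3 ÷ 16 tbsp/cup × 140 g/cup ≈ 31 g
cream cheese: (2 lb + 15 oz = 2.9375 lb) × 8/3 × 16 oz/lb × 28.35 g/oz ≈ 3553 g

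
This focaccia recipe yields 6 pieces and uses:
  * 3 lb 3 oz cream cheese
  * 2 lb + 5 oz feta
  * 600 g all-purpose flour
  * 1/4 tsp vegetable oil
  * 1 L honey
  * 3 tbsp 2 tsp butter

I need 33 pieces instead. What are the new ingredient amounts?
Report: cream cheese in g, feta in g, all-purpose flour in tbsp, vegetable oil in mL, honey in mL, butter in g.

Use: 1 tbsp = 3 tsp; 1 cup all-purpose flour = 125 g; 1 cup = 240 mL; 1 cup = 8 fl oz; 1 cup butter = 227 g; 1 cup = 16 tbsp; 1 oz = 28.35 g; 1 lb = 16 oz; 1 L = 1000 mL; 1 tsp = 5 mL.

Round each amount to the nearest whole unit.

cream cheese: 7952 g; feta: 5769 g; all-purpose flour: 422 tbsp; vegetable oil: 7 mL; honey: 5500 mL; butter: 286 g

Scaling factor: 33/6 = 11/2 = 5.5.
cream cheese: (3 lb + 3 oz = 3.1875 lb) × 11/2 × 16 oz/lb × 28.35 g/oz ≈ 7952 g
feta: (2 lb + 5 oz = 2.3125 lb) × 11/2 × 16 oz/lb × 28.35 g/oz ≈ 5769 g
all-purpose flour: 600 g × 11/2 ÷ 125 g/cup × 16 tbsp/cup ≈ 422 tbsp
vegetable oil: 0.25 tsp × 11/2 × 5 mL/tsp ≈ 7 mL
honey: 1 L × 11/2 × 1000 mL/L = 5500 mL
butter: (3 tbsp + 2 tsp = 11/3 tbsp) × 11/2 ÷ 16 tbsp/cup × 227 g/cup ≈ 286 g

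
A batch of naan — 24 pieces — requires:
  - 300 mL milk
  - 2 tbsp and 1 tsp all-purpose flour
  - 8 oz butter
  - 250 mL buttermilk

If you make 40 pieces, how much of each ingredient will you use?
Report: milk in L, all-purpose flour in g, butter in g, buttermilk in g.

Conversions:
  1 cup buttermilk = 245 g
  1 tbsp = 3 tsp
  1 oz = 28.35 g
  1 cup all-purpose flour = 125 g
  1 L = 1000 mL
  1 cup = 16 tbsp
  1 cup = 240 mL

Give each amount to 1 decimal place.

Scaling factor: 40/24 = 5/3.
milk: 300 mL × 5/3 ÷ 1000 mL/L = 0.5 L
all-purpose flour: (2 tbsp + 1 tsp = 7/3 tbsp) × 5/3 ÷ 16 tbsp/cup × 125 g/cup ≈ 30.4 g
butter: 8 oz × 5/3 × 28.35 g/oz = 378.0 g
buttermilk: 250 mL × 5/3 ÷ 240 mL/cup × 245 g/cup ≈ 425.3 g

milk: 0.5 L; all-purpose flour: 30.4 g; butter: 378.0 g; buttermilk: 425.3 g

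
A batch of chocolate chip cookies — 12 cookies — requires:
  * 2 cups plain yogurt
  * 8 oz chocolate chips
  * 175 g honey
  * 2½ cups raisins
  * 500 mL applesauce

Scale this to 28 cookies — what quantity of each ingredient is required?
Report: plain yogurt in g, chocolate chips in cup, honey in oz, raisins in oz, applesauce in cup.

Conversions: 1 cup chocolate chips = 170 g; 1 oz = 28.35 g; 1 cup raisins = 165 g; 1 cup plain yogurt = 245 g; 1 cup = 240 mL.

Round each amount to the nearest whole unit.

Scaling factor: 28/12 = 7/3.
plain yogurt: 2 cup × 7/3 × 245 g/cup ≈ 1143 g
chocolate chips: 8 oz × 7/3 × 28.35 g/oz ÷ 170 g/cup ≈ 3 cup
honey: 175 g × 7/3 ÷ 28.35 g/oz ≈ 14 oz
raisins: 2.5 cup × 7/3 × 165 g/cup ÷ 28.35 g/oz ≈ 34 oz
applesauce: 500 mL × 7/3 ÷ 240 mL/cup ≈ 5 cup

plain yogurt: 1143 g; chocolate chips: 3 cup; honey: 14 oz; raisins: 34 oz; applesauce: 5 cup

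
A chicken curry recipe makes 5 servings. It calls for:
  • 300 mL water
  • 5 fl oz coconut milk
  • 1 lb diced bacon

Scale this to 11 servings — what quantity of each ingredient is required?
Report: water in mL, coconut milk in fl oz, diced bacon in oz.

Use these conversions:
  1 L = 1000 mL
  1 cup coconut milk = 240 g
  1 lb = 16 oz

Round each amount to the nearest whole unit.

water: 660 mL; coconut milk: 11 fl oz; diced bacon: 35 oz

Scaling factor: 11/5 = 2.2.
water: 300 mL × 11/5 = 660 mL
coconut milk: 5 fl oz × 11/5 = 11 fl oz
diced bacon: 1 lb × 11/5 × 16 oz/lb ≈ 35 oz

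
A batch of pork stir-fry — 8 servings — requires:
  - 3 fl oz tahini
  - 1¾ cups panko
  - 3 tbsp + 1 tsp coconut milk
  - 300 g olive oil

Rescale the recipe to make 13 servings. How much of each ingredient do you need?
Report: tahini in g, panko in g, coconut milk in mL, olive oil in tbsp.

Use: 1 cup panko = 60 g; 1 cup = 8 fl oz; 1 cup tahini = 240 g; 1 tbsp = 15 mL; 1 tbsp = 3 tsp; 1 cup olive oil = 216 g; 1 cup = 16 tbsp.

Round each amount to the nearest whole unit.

Scaling factor: 13/8 = 1.625.
tahini: 3 fl oz × 13/8 ÷ 8 fl oz/cup × 240 g/cup ≈ 146 g
panko: 1.75 cup × 13/8 × 60 g/cup ≈ 171 g
coconut milk: (3 tbsp + 1 tsp = 10/3 tbsp) × 13/8 × 15 mL/tbsp ≈ 81 mL
olive oil: 300 g × 13/8 ÷ 216 g/cup × 16 tbsp/cup ≈ 36 tbsp

tahini: 146 g; panko: 171 g; coconut milk: 81 mL; olive oil: 36 tbsp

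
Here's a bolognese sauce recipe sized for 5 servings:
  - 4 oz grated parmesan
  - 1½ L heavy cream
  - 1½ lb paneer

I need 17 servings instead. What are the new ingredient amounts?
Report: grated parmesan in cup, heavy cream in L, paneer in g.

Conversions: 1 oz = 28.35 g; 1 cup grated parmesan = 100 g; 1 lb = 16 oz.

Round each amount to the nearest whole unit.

grated parmesan: 4 cup; heavy cream: 5 L; paneer: 2313 g

Scaling factor: 17/5 = 3.4.
grated parmesan: 4 oz × 17/5 × 28.35 g/oz ÷ 100 g/cup ≈ 4 cup
heavy cream: 1.5 L × 17/5 ≈ 5 L
paneer: 1.5 lb × 17/5 × 16 oz/lb × 28.35 g/oz ≈ 2313 g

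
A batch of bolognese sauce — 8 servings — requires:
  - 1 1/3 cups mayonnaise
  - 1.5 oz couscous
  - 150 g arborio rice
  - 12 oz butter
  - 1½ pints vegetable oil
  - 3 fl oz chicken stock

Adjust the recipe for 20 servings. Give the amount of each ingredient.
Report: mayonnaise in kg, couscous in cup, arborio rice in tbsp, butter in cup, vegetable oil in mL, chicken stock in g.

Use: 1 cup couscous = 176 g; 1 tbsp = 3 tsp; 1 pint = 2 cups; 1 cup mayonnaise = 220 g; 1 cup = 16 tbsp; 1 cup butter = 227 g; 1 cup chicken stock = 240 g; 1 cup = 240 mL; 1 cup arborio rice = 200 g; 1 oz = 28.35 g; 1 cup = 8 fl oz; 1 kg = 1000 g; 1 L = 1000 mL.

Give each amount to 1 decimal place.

Scaling factor: 20/8 = 5/2 = 2.5.
mayonnaise: 4/3 cup × 5/2 × 220 g/cup ÷ 1000 g/kg ≈ 0.7 kg
couscous: 1.5 oz × 5/2 × 28.35 g/oz ÷ 176 g/cup ≈ 0.6 cup
arborio rice: 150 g × 5/2 ÷ 200 g/cup × 16 tbsp/cup = 30.0 tbsp
butter: 12 oz × 5/2 × 28.35 g/oz ÷ 227 g/cup ≈ 3.7 cup
vegetable oil: 1.5 pint × 5/2 × 2 cup/pint × 240 mL/cup = 1800.0 mL
chicken stock: 3 fl oz × 5/2 ÷ 8 fl oz/cup × 240 g/cup = 225.0 g

mayonnaise: 0.7 kg; couscous: 0.6 cup; arborio rice: 30.0 tbsp; butter: 3.7 cup; vegetable oil: 1800.0 mL; chicken stock: 225.0 g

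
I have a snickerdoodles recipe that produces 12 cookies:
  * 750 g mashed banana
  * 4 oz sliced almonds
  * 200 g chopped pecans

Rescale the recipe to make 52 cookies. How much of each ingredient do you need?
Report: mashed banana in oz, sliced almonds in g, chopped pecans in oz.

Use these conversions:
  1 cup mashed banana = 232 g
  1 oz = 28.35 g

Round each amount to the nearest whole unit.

Scaling factor: 52/12 = 13/3.
mashed banana: 750 g × 13/3 ÷ 28.35 g/oz ≈ 115 oz
sliced almonds: 4 oz × 13/3 × 28.35 g/oz ≈ 491 g
chopped pecans: 200 g × 13/3 ÷ 28.35 g/oz ≈ 31 oz

mashed banana: 115 oz; sliced almonds: 491 g; chopped pecans: 31 oz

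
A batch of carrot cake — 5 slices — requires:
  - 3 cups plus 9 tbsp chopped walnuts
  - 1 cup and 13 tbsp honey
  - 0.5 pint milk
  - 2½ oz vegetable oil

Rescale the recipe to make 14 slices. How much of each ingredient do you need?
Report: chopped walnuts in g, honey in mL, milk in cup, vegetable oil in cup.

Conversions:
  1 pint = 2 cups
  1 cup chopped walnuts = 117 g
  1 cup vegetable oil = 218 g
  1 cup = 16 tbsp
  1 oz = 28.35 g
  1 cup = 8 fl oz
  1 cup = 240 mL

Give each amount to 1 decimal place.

chopped walnuts: 1167.1 g; honey: 1218.0 mL; milk: 2.8 cup; vegetable oil: 0.9 cup

Scaling factor: 14/5 = 2.8.
chopped walnuts: (3 cup + 9 tbsp = 3.5625 cup) × 14/5 × 117 g/cup ≈ 1167.1 g
honey: (1 cup + 13 tbsp = 1.8125 cup) × 14/5 × 240 mL/cup = 1218.0 mL
milk: 0.5 pint × 14/5 × 2 cup/pint = 2.8 cup
vegetable oil: 2.5 oz × 14/5 × 28.35 g/oz ÷ 218 g/cup ≈ 0.9 cup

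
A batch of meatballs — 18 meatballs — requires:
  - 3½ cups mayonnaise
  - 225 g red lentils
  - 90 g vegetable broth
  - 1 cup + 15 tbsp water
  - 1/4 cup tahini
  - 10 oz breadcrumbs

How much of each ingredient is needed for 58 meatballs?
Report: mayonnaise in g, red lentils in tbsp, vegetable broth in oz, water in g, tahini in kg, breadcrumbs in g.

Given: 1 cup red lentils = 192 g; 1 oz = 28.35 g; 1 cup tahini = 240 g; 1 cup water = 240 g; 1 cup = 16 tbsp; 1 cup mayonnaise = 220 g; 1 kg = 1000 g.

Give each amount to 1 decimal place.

mayonnaise: 2481.1 g; red lentils: 60.4 tbsp; vegetable broth: 10.2 oz; water: 1498.3 g; tahini: 0.2 kg; breadcrumbs: 913.5 g

Scaling factor: 58/18 = 29/9.
mayonnaise: 3.5 cup × 29/9 × 220 g/cup ≈ 2481.1 g
red lentils: 225 g × 29/9 ÷ 192 g/cup × 16 tbsp/cup ≈ 60.4 tbsp
vegetable broth: 90 g × 29/9 ÷ 28.35 g/oz ≈ 10.2 oz
water: (1 cup + 15 tbsp = 1.9375 cup) × 29/9 × 240 g/cup ≈ 1498.3 g
tahini: 0.25 cup × 29/9 × 240 g/cup ÷ 1000 g/kg ≈ 0.2 kg
breadcrumbs: 10 oz × 29/9 × 28.35 g/oz = 913.5 g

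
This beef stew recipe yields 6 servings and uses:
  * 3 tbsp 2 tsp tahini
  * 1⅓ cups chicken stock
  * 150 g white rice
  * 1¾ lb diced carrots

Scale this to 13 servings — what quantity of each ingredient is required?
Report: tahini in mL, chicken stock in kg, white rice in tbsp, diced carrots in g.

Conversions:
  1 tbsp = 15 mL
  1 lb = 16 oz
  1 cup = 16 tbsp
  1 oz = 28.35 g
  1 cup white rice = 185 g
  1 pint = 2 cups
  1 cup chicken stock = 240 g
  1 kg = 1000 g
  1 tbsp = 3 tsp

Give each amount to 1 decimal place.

tahini: 119.2 mL; chicken stock: 0.7 kg; white rice: 28.1 tbsp; diced carrots: 1719.9 g

Scaling factor: 13/6.
tahini: (3 tbsp + 2 tsp = 11/3 tbsp) × 13/6 × 15 mL/tbsp ≈ 119.2 mL
chicken stock: 4/3 cup × 13/6 × 240 g/cup ÷ 1000 g/kg ≈ 0.7 kg
white rice: 150 g × 13/6 ÷ 185 g/cup × 16 tbsp/cup ≈ 28.1 tbsp
diced carrots: 1.75 lb × 13/6 × 16 oz/lb × 28.35 g/oz = 1719.9 g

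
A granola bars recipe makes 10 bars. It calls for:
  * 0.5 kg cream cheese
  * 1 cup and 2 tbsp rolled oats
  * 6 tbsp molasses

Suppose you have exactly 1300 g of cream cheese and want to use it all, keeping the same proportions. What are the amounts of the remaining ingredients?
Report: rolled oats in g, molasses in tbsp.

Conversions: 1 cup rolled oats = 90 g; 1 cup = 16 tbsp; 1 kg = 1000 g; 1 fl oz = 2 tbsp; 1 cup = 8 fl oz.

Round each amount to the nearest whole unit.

The original recipe has 500 g of cream cheese, so the scaling factor is 1300 ÷ 500 = 13/5 = 2.6.
rolled oats: (1 cup + 2 tbsp = 1.125 cup) × 13/5 × 90 g/cup ≈ 263 g
molasses: 6 tbsp × 13/5 ≈ 16 tbsp

rolled oats: 263 g; molasses: 16 tbsp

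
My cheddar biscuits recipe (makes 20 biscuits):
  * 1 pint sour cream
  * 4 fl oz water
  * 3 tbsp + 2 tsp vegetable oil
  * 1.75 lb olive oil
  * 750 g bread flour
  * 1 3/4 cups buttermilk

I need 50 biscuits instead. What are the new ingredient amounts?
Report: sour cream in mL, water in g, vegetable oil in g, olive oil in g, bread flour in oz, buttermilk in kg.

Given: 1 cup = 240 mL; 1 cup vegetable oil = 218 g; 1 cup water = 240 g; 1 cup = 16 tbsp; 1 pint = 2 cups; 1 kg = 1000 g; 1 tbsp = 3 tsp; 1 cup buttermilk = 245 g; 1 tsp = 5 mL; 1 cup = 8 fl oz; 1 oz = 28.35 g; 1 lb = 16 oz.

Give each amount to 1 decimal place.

sour cream: 1200.0 mL; water: 300.0 g; vegetable oil: 124.9 g; olive oil: 1984.5 g; bread flour: 66.1 oz; buttermilk: 1.1 kg

Scaling factor: 50/20 = 5/2 = 2.5.
sour cream: 1 pint × 5/2 × 2 cup/pint × 240 mL/cup = 1200.0 mL
water: 4 fl oz × 5/2 ÷ 8 fl oz/cup × 240 g/cup = 300.0 g
vegetable oil: (3 tbsp + 2 tsp = 11/3 tbsp) × 5/2 ÷ 16 tbsp/cup × 218 g/cup ≈ 124.9 g
olive oil: 1.75 lb × 5/2 × 16 oz/lb × 28.35 g/oz = 1984.5 g
bread flour: 750 g × 5/2 ÷ 28.35 g/oz ≈ 66.1 oz
buttermilk: 1.75 cup × 5/2 × 245 g/cup ÷ 1000 g/kg ≈ 1.1 kg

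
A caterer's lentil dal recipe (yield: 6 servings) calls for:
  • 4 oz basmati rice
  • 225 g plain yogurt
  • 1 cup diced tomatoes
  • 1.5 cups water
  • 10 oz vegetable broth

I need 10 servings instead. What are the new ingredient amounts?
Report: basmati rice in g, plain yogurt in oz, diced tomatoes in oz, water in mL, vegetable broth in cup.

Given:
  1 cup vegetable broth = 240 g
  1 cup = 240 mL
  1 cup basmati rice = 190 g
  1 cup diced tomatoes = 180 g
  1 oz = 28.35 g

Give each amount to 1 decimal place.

basmati rice: 189.0 g; plain yogurt: 13.2 oz; diced tomatoes: 10.6 oz; water: 600.0 mL; vegetable broth: 2.0 cup

Scaling factor: 10/6 = 5/3.
basmati rice: 4 oz × 5/3 × 28.35 g/oz = 189.0 g
plain yogurt: 225 g × 5/3 ÷ 28.35 g/oz ≈ 13.2 oz
diced tomatoes: 1 cup × 5/3 × 180 g/cup ÷ 28.35 g/oz ≈ 10.6 oz
water: 1.5 cup × 5/3 × 240 mL/cup = 600.0 mL
vegetable broth: 10 oz × 5/3 × 28.35 g/oz ÷ 240 g/cup ≈ 2.0 cup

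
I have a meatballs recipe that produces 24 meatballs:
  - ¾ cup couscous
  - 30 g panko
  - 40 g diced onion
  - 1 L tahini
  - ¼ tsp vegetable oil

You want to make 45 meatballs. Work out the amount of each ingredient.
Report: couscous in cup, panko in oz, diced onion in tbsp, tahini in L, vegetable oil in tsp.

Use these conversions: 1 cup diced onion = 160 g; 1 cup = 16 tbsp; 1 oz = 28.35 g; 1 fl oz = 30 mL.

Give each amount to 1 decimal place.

couscous: 1.4 cup; panko: 2.0 oz; diced onion: 7.5 tbsp; tahini: 1.9 L; vegetable oil: 0.5 tsp

Scaling factor: 45/24 = 15/8 = 1.875.
couscous: 0.75 cup × 15/8 ≈ 1.4 cup
panko: 30 g × 15/8 ÷ 28.35 g/oz ≈ 2.0 oz
diced onion: 40 g × 15/8 ÷ 160 g/cup × 16 tbsp/cup = 7.5 tbsp
tahini: 1 L × 15/8 ≈ 1.9 L
vegetable oil: 0.25 tsp × 15/8 ≈ 0.5 tsp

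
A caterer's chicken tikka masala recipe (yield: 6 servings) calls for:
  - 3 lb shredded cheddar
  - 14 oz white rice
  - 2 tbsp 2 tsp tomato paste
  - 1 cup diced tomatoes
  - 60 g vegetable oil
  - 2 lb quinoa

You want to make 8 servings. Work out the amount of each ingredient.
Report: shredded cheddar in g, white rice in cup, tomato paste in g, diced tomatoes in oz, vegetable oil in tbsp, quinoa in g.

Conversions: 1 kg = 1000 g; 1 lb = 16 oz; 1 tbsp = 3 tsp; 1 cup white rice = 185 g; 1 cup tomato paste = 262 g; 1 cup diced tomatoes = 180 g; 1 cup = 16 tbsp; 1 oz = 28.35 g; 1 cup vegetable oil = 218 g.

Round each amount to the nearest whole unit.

shredded cheddar: 1814 g; white rice: 3 cup; tomato paste: 58 g; diced tomatoes: 8 oz; vegetable oil: 6 tbsp; quinoa: 1210 g

Scaling factor: 8/6 = 4/3.
shredded cheddar: 3 lb × 4/3 × 16 oz/lb × 28.35 g/oz ≈ 1814 g
white rice: 14 oz × 4/3 × 28.35 g/oz ÷ 185 g/cup ≈ 3 cup
tomato paste: (2 tbsp + 2 tsp = 8/3 tbsp) × 4/3 ÷ 16 tbsp/cup × 262 g/cup ≈ 58 g
diced tomatoes: 1 cup × 4/3 × 180 g/cup ÷ 28.35 g/oz ≈ 8 oz
vegetable oil: 60 g × 4/3 ÷ 218 g/cup × 16 tbsp/cup ≈ 6 tbsp
quinoa: 2 lb × 4/3 × 16 oz/lb × 28.35 g/oz ≈ 1210 g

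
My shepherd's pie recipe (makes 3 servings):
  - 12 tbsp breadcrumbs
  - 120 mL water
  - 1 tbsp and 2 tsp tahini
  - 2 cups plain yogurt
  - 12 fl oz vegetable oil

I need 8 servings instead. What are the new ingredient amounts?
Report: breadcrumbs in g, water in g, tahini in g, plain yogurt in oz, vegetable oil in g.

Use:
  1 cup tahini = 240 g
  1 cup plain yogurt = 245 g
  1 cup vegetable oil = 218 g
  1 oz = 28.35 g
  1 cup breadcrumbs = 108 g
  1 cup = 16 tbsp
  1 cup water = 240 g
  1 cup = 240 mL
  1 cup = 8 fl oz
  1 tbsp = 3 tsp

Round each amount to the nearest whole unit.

breadcrumbs: 216 g; water: 320 g; tahini: 67 g; plain yogurt: 46 oz; vegetable oil: 872 g

Scaling factor: 8/3.
breadcrumbs: 12 tbsp × 8/3 ÷ 16 tbsp/cup × 108 g/cup = 216 g
water: 120 mL × 8/3 ÷ 240 mL/cup × 240 g/cup = 320 g
tahini: (1 tbsp + 2 tsp = 5/3 tbsp) × 8/3 ÷ 16 tbsp/cup × 240 g/cup ≈ 67 g
plain yogurt: 2 cup × 8/3 × 245 g/cup ÷ 28.35 g/oz ≈ 46 oz
vegetable oil: 12 fl oz × 8/3 ÷ 8 fl oz/cup × 218 g/cup = 872 g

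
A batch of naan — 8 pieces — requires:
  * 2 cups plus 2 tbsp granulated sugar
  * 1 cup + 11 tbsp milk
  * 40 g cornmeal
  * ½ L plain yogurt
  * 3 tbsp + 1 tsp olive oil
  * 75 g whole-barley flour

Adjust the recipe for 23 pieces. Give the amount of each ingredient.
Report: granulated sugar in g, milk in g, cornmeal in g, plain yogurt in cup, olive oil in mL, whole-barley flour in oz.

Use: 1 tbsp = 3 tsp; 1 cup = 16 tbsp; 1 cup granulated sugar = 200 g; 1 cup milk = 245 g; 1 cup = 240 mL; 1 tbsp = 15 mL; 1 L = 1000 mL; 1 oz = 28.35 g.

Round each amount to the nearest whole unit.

granulated sugar: 1222 g; milk: 1189 g; cornmeal: 115 g; plain yogurt: 6 cup; olive oil: 144 mL; whole-barley flour: 8 oz

Scaling factor: 23/8 = 2.875.
granulated sugar: (2 cup + 2 tbsp = 2.125 cup) × 23/8 × 200 g/cup ≈ 1222 g
milk: (1 cup + 11 tbsp = 1.6875 cup) × 23/8 × 245 g/cup ≈ 1189 g
cornmeal: 40 g × 23/8 = 115 g
plain yogurt: 0.5 L × 23/8 × 1000 mL/L ÷ 240 mL/cup ≈ 6 cup
olive oil: (3 tbsp + 1 tsp = 10/3 tbsp) × 23/8 × 15 mL/tbsp ≈ 144 mL
whole-barley flour: 75 g × 23/8 ÷ 28.35 g/oz ≈ 8 oz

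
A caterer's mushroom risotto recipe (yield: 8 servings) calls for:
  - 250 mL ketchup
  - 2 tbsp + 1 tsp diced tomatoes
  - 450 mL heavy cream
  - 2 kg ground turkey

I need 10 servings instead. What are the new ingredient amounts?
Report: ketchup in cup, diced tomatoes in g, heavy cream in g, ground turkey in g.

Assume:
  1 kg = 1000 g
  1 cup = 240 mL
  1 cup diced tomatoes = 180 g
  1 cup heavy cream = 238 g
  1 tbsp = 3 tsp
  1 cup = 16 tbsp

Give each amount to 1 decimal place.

ketchup: 1.3 cup; diced tomatoes: 32.8 g; heavy cream: 557.8 g; ground turkey: 2500.0 g

Scaling factor: 10/8 = 5/4 = 1.25.
ketchup: 250 mL × 5/4 ÷ 240 mL/cup ≈ 1.3 cup
diced tomatoes: (2 tbsp + 1 tsp = 7/3 tbsp) × 5/4 ÷ 16 tbsp/cup × 180 g/cup ≈ 32.8 g
heavy cream: 450 mL × 5/4 ÷ 240 mL/cup × 238 g/cup ≈ 557.8 g
ground turkey: 2 kg × 5/4 × 1000 g/kg = 2500.0 g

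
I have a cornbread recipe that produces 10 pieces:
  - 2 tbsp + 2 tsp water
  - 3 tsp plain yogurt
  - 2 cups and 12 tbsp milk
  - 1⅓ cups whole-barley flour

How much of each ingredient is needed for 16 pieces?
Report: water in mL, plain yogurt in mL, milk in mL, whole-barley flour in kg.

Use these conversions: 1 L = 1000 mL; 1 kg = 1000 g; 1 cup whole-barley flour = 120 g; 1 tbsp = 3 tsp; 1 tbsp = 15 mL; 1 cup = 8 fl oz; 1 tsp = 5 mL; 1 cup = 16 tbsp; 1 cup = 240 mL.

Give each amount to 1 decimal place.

water: 64.0 mL; plain yogurt: 24.0 mL; milk: 1056.0 mL; whole-barley flour: 0.3 kg

Scaling factor: 16/10 = 8/5 = 1.6.
water: (2 tbsp + 2 tsp = 8/3 tbsp) × 8/5 × 15 mL/tbsp = 64.0 mL
plain yogurt: 3 tsp × 8/5 × 5 mL/tsp = 24.0 mL
milk: (2 cup + 12 tbsp = 2.75 cup) × 8/5 × 240 mL/cup = 1056.0 mL
whole-barley flour: 4/3 cup × 8/5 × 120 g/cup ÷ 1000 g/kg ≈ 0.3 kg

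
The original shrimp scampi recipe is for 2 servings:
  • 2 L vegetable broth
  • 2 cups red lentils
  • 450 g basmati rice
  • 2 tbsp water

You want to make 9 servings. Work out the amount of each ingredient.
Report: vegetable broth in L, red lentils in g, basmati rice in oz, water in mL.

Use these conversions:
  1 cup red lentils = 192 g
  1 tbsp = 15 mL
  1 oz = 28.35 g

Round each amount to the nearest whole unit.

Scaling factor: 9/2 = 4.5.
vegetable broth: 2 L × 9/2 = 9 L
red lentils: 2 cup × 9/2 × 192 g/cup = 1728 g
basmati rice: 450 g × 9/2 ÷ 28.35 g/oz ≈ 71 oz
water: 2 tbsp × 9/2 × 15 mL/tbsp = 135 mL

vegetable broth: 9 L; red lentils: 1728 g; basmati rice: 71 oz; water: 135 mL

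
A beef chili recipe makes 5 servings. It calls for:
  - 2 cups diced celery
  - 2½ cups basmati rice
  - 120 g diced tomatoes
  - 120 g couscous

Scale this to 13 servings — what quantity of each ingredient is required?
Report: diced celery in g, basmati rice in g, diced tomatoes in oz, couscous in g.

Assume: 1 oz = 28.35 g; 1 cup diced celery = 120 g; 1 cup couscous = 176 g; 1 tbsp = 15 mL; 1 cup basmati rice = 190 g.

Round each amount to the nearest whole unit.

Scaling factor: 13/5 = 2.6.
diced celery: 2 cup × 13/5 × 120 g/cup = 624 g
basmati rice: 2.5 cup × 13/5 × 190 g/cup = 1235 g
diced tomatoes: 120 g × 13/5 ÷ 28.35 g/oz ≈ 11 oz
couscous: 120 g × 13/5 = 312 g

diced celery: 624 g; basmati rice: 1235 g; diced tomatoes: 11 oz; couscous: 312 g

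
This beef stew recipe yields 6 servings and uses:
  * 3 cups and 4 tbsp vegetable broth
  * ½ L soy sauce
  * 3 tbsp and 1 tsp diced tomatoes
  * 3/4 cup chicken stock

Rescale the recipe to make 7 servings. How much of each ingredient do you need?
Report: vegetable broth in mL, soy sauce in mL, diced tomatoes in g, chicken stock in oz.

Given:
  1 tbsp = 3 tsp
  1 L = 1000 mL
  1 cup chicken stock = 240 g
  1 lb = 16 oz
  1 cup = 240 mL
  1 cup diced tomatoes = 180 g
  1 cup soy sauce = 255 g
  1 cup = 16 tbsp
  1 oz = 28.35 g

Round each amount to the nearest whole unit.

vegetable broth: 910 mL; soy sauce: 583 mL; diced tomatoes: 44 g; chicken stock: 7 oz

Scaling factor: 7/6.
vegetable broth: (3 cup + 4 tbsp = 3.25 cup) × 7/6 × 240 mL/cup = 910 mL
soy sauce: 0.5 L × 7/6 × 1000 mL/L ≈ 583 mL
diced tomatoes: (3 tbsp + 1 tsp = 10/3 tbsp) × 7/6 ÷ 16 tbsp/cup × 180 g/cup ≈ 44 g
chicken stock: 0.75 cup × 7/6 × 240 g/cup ÷ 28.35 g/oz ≈ 7 oz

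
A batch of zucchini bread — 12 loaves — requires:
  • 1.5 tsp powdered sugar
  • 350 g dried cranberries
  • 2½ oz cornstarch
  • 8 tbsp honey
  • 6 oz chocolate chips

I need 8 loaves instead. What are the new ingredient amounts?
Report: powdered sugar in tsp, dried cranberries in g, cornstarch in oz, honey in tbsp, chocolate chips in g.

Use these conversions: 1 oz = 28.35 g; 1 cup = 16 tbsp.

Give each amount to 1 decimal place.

powdered sugar: 1.0 tsp; dried cranberries: 233.3 g; cornstarch: 1.7 oz; honey: 5.3 tbsp; chocolate chips: 113.4 g

Scaling factor: 8/12 = 2/3.
powdered sugar: 1.5 tsp × 2/3 = 1.0 tsp
dried cranberries: 350 g × 2/3 ≈ 233.3 g
cornstarch: 2.5 oz × 2/3 ≈ 1.7 oz
honey: 8 tbsp × 2/3 ≈ 5.3 tbsp
chocolate chips: 6 oz × 2/3 × 28.35 g/oz = 113.4 g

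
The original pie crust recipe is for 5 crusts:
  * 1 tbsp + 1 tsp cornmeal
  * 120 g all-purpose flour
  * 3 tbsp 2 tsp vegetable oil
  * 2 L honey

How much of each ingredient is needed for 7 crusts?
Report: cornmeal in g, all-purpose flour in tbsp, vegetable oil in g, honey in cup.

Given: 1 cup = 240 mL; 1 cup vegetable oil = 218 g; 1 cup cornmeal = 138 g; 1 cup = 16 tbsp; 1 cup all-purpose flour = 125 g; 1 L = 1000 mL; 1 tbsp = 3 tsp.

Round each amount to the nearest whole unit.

Scaling factor: 7/5 = 1.4.
cornmeal: (1 tbsp + 1 tsp = 4/3 tbsp) × 7/5 ÷ 16 tbsp/cup × 138 g/cup ≈ 16 g
all-purpose flour: 120 g × 7/5 ÷ 125 g/cup × 16 tbsp/cup ≈ 22 tbsp
vegetable oil: (3 tbsp + 2 tsp = 11/3 tbsp) × 7/5 ÷ 16 tbsp/cup × 218 g/cup ≈ 70 g
honey: 2 L × 7/5 × 1000 mL/L ÷ 240 mL/cup ≈ 12 cup

cornmeal: 16 g; all-purpose flour: 22 tbsp; vegetable oil: 70 g; honey: 12 cup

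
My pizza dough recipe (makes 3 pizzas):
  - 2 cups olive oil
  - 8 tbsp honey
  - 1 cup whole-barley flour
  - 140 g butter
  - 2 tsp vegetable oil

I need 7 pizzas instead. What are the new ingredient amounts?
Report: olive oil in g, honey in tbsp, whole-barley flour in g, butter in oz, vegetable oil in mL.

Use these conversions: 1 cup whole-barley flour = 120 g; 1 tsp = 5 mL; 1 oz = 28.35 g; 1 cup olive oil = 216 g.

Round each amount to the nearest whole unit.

Scaling factor: 7/3.
olive oil: 2 cup × 7/3 × 216 g/cup = 1008 g
honey: 8 tbsp × 7/3 ≈ 19 tbsp
whole-barley flour: 1 cup × 7/3 × 120 g/cup = 280 g
butter: 140 g × 7/3 ÷ 28.35 g/oz ≈ 12 oz
vegetable oil: 2 tsp × 7/3 × 5 mL/tsp ≈ 23 mL

olive oil: 1008 g; honey: 19 tbsp; whole-barley flour: 280 g; butter: 12 oz; vegetable oil: 23 mL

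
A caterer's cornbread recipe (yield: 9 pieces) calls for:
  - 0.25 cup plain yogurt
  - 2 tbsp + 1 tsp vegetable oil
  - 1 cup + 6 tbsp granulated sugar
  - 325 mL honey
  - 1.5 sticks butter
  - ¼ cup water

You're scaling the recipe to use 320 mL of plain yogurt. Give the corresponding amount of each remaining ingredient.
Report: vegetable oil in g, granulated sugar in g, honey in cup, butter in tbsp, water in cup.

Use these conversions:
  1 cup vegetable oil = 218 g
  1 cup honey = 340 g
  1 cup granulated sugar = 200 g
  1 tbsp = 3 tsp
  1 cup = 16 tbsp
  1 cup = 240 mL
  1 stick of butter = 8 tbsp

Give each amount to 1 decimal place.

vegetable oil: 169.6 g; granulated sugar: 1466.7 g; honey: 7.2 cup; butter: 64.0 tbsp; water: 1.3 cup

The original recipe has 60 mL of plain yogurt, so the scaling factor is 320 ÷ 60 = 16/3.
vegetable oil: (2 tbsp + 1 tsp = 7/3 tbsp) × 16/3 ÷ 16 tbsp/cup × 218 g/cup ≈ 169.6 g
granulated sugar: (1 cup + 6 tbsp = 1.375 cup) × 16/3 × 200 g/cup ≈ 1466.7 g
honey: 325 mL × 16/3 ÷ 240 mL/cup ≈ 7.2 cup
butter: 1.5 stick × 16/3 × 8 tbsp/stick = 64.0 tbsp
water: 0.25 cup × 16/3 ≈ 1.3 cup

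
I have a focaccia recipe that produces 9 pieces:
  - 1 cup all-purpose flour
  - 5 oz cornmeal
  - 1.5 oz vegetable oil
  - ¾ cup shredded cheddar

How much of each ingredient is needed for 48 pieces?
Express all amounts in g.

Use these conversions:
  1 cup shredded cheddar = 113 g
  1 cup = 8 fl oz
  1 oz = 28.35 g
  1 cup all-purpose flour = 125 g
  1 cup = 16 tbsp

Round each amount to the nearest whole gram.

all-purpose flour: 667 g; cornmeal: 756 g; vegetable oil: 227 g; shredded cheddar: 452 g

Scaling factor: 48/9 = 16/3.
all-purpose flour: 1 cup × 16/3 × 125 g/cup ≈ 667 g
cornmeal: 5 oz × 16/3 × 28.35 g/oz = 756 g
vegetable oil: 1.5 oz × 16/3 × 28.35 g/oz ≈ 227 g
shredded cheddar: 0.75 cup × 16/3 × 113 g/cup = 452 g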